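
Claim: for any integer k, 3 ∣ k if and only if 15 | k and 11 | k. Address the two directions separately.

Not equivalent: only (⇐) holds.

[⇐] Suppose 15 ∣ k and 11 ∣ k. Any common multiple of 15 and 11 is a multiple of their lcm; here gcd(15, 11) = 1, so lcm(15, 11) = 15·11 = 165, so 165 ∣ k. Since 3 ∣ 165, it follows that 3 ∣ k.

[⇒] This fails: take k = 3. Certainly 3 ∣ 3, but 15 ∤ 3.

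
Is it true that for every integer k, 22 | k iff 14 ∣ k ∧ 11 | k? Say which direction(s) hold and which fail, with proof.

(⇒) fails; (⇐) holds.

[⇒] This fails: take k = 22. Certainly 22 ∣ 22, but 14 ∤ 22.

[⇐] Suppose 14 ∣ k and 11 ∣ k. Any common multiple of 14 and 11 is a multiple of their lcm; here gcd(14, 11) = 1, so lcm(14, 11) = 14·11 = 154, so 154 ∣ k. Since 22 ∣ 154, it follows that 22 ∣ k.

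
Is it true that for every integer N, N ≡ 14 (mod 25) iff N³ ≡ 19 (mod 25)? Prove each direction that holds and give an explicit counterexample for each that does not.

(←) Suppose N³ ≡ 19 (mod 25). The only residue r in {0, …, 24} with r³ ≡ 19 (mod 25) is r = 14, so N ≡ 14 (mod 25).

(→) Suppose N ≡ 14 (mod 25). Write N = 25j + 14. Then (25j + 14)³ = 15625j³ + 26250j² + 14700j + 2744 = 25(625j³ + 1050j² + 588j + 109) + 19, so N³ ≡ 19 (mod 25).

Both implications hold.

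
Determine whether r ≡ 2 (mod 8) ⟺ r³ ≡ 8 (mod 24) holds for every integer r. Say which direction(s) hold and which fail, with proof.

Both directions fail.

(→) This fails: take r = 10. Then 10 ≡ 2 (mod 8), but 10³ = 1000 ≡ 16 (mod 24), not 8.

(←) This fails: take r = 8. Then 8³ = 512 ≡ 8 (mod 24), yet 8 ≡ 0 (mod 8), not 2.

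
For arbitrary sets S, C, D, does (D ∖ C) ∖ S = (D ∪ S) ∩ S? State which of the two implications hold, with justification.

(⟹) This inclusion fails. Take S = ∅, C = ∅, D = {1}; then 1 ∈ (D ∖ C) ∖ S but 1 ∉ (D ∪ S) ∩ S.

(⟸) This inclusion fails. Take S = {1}, C = ∅, D = ∅; then 1 ∈ (D ∪ S) ∩ S but 1 ∉ (D ∖ C) ∖ S.

Neither inclusion holds.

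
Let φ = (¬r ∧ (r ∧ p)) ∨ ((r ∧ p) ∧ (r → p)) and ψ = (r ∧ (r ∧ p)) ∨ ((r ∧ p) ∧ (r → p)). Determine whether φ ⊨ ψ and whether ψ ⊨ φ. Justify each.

(→) Assume the antecedent. If p is true, the antecedent forces (p = T, r = T), and the consequent holds there. If p is false, the antecedent cannot hold. Either way the consequent holds.

(←) Assume the antecedent. If p is true, the antecedent forces (p = T, r = T), and the consequent holds there. If p is false, the antecedent cannot hold. Either way the consequent holds.

Both directions hold; the statement is true.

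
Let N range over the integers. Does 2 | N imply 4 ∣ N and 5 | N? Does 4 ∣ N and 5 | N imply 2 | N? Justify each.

(←) Suppose 4 ∣ N and 5 ∣ N. Any common multiple of 4 and 5 is a multiple of their lcm; here gcd(4, 5) = 1, so lcm(4, 5) = 4·5 = 20, so 20 ∣ N. Since 2 ∣ 20, it follows that 2 ∣ N.

(→) This fails: take N = 2. Certainly 2 ∣ 2, but 4 ∤ 2.

Not equivalent: only (⇐) holds.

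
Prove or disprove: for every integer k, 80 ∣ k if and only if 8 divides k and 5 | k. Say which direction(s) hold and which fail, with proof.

[⇒] If 80 ∣ k, write k = 80q. Since 80 = 10·8, k = 8·(10q), so 8 ∣ k; and since 80 = 16·5, k = 5·(16q), so 5 ∣ k.

[⇐] This fails: take k = 40. Both 8 ∣ 40 and 5 ∣ 40, yet 40 is not a multiple of 80 (since 40 = 0·80 + 40), so 80 ∤ 40.

The forward direction holds; the converse fails.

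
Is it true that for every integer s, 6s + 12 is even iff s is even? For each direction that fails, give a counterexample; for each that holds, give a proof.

(⟹) This fails: take s = 5. Then 6s + 12 = 42, which is even, yet s = 5 is odd, not even.

(⟸) Suppose s is even. Since 6 is even, 6s is even for every s, so 6s + 12 has the same parity as 12, which is even. Hence 6s + 12 is even.

Only the reverse direction holds.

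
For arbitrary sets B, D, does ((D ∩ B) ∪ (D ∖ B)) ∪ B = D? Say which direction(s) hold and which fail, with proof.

Only the reverse inclusion holds.

(⊆) This inclusion fails. Take B = {1}, D = ∅; then 1 ∈ ((D ∩ B) ∪ (D ∖ B)) ∪ B but 1 ∉ D.

(⊇) Let x ∈ D. Then either x ∈ D and x ∉ B; or x ∈ B ∩ D. In each case x ∈ ((D ∩ B) ∪ (D ∖ B)) ∪ B, so D ⊆ ((D ∩ B) ∪ (D ∖ B)) ∪ B.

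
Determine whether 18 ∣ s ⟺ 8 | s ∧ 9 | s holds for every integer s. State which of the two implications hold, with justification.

Not equivalent: only (⇐) holds.

(→) This fails: take s = 18. Certainly 18 ∣ 18, but 8 ∤ 18.

(←) Suppose 8 ∣ s and 9 ∣ s. Any common multiple of 8 and 9 is a multiple of their lcm; here gcd(8, 9) = 1, so lcm(8, 9) = 8·9 = 72, so 72 ∣ s. Since 18 ∣ 72, it follows that 18 ∣ s.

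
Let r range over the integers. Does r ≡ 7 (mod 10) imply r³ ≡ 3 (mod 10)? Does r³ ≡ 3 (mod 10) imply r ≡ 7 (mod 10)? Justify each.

(⇒) Suppose r ≡ 7 (mod 10). Write r = 10j + 7. Then (10j + 7)³ = 1000j³ + 2100j² + 1470j + 343 = 10(100j³ + 210j² + 147j + 34) + 3, so r³ ≡ 3 (mod 10).

(⇐) Conversely, suppose r³ ≡ 3 (mod 10). The only residue r in {0, …, 9} with r³ ≡ 3 (mod 10) is r = 7, so r ≡ 7 (mod 10).

The biconditional holds.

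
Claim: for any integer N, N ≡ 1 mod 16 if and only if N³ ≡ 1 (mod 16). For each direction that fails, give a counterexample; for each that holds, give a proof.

(⇒) Suppose N ≡ 1 mod 16. Write N = 16j + 1. Then (16j + 1)³ = 4096j³ + 768j² + 48j + 1 = 16(256j³ + 48j² + 3j) + 1, so N³ ≡ 1 (mod 16).

(⇐) Conversely, suppose N³ ≡ 1 (mod 16). The only residue r in {0, …, 15} with r³ ≡ 1 (mod 16) is r = 1, so N ≡ 1 (mod 16).

Both implications hold.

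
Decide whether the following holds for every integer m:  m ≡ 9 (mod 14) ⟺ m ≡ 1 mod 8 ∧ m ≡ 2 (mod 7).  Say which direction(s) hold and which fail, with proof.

Not equivalent: only (⇐) holds.

(⇐) If m ≡ 1 (mod 8) and m ≡ 2 (mod 7), then by the Chinese remainder theorem m ≡ 9 (mod 56). Since 9 ≡ 9 (mod 14) and 14 ∣ 56, we get m ≡ 9 (mod 14).

(⇒) This fails: m = 51 gives 51 ≡ 9 (mod 14) but 51 ≡ 3 (mod 8), so the conjunction on the right does not hold.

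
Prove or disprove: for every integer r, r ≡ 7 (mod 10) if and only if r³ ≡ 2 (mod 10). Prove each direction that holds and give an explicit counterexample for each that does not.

Neither direction holds.

(→) This fails: take r = 7. Then 7 ≡ 7 (mod 10), but 7³ = 343 ≡ 3 (mod 10), not 2.

(←) This fails: take r = 8. Then 8³ = 512 ≡ 2 (mod 10), yet 8 ≡ 8 (mod 10), not 7.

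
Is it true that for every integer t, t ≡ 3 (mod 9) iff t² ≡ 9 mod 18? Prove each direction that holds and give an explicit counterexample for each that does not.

Neither direction holds.

(⟹) This fails: take t = 12. Then 12 ≡ 3 (mod 9), but 12² = 144 ≡ 0 (mod 18), not 9.

(⟸) This fails: take t = 9. Then 9² = 81 ≡ 9 (mod 18), yet 9 ≡ 0 (mod 9), not 3.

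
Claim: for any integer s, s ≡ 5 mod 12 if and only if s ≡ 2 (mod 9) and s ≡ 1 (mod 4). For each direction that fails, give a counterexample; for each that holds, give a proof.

(←) If s ≡ 2 (mod 9) and s ≡ 1 (mod 4), then by the Chinese remainder theorem s ≡ 29 (mod 36). Since 29 ≡ 5 (mod 12) and 12 ∣ 36, we get s ≡ 5 (mod 12).

(→) This fails: s = 17 gives 17 ≡ 5 (mod 12) but 17 ≡ 8 (mod 9), so the conjunction on the right does not hold.

Only the converse holds.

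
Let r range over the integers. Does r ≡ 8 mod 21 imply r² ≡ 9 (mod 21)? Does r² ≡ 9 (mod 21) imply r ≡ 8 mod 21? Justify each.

(⇒) fails and (⇐) fails.

(⇒) This fails: take r = 8. Then 8 ≡ 8 (mod 21), but 8² = 64 ≡ 1 (mod 21), not 9.

(⇐) This fails: take r = 3. Then 3² = 9 ≡ 9 (mod 21), yet 3 ≡ 3 (mod 21), not 8.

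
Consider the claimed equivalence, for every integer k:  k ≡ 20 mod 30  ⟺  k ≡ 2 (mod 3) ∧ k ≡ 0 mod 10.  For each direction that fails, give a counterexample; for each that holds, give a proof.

Forward direction. Suppose k ≡ 20 (mod 30); write k = 30j + 20. Since 3 ∣ 30, reducing mod 3 gives k ≡ 20 ≡ 2 (mod 3); since 10 ∣ 30, reducing mod 10 gives k ≡ 20 ≡ 0 (mod 10).

Converse. If k ≡ 2 (mod 3) and k ≡ 0 (mod 10), then by the Chinese remainder theorem k ≡ 20 (mod 30). This is exactly k ≡ 20 (mod 30).

Both directions hold.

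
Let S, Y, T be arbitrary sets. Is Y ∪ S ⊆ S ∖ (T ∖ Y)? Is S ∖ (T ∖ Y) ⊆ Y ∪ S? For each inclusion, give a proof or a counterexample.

Only the reverse inclusion holds.

(⟹) This inclusion fails. Take S = ∅, Y = {1}, T = ∅; then 1 ∈ Y ∪ S but 1 ∉ S ∖ (T ∖ Y).

(⟸) Let x ∈ S ∖ (T ∖ Y). Then either x ∈ S and x ∉ Y, T; or x ∈ S ∩ Y and x ∉ T; or x ∈ S ∩ Y ∩ T. In each case x ∈ Y ∪ S, so S ∖ (T ∖ Y) ⊆ Y ∪ S.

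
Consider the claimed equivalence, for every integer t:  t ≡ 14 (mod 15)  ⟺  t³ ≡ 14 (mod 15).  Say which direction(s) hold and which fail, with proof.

Forward direction. Suppose t ≡ 14 (mod 15). Write t = 15j + 14. Then (15j + 14)³ = 3375j³ + 9450j² + 8820j + 2744 = 15(225j³ + 630j² + 588j + 182) + 14, so t³ ≡ 14 (mod 15).

Converse. Suppose t³ ≡ 14 (mod 15). The only residue r in {0, …, 14} with r³ ≡ 14 (mod 15) is r = 14, so t ≡ 14 (mod 15).

Both directions hold.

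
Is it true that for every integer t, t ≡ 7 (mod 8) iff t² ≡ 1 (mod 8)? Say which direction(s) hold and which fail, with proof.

Only the forward direction holds.

Forward direction. Suppose t ≡ 7 (mod 8). Write t = 8j + 7. Then (8j + 7)² = 64j² + 112j + 49 = 8(8j² + 14j + 6) + 1, so t² ≡ 1 (mod 8).

Converse. This fails: take t = 1. Then 1² = 1 ≡ 1 (mod 8), yet 1 ≡ 1 (mod 8), not 7.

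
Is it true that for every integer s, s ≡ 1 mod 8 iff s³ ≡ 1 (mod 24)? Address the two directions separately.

Converse. The residues r modulo 24 with r³ ≡ 1 (mod 24) are exactly {1}, and each is ≡ 1 (mod 8).

Forward direction. This fails: take s = 9. Then 9 ≡ 1 (mod 8), but 9³ = 729 ≡ 9 (mod 24), not 1.

Not equivalent: only (⇐) holds.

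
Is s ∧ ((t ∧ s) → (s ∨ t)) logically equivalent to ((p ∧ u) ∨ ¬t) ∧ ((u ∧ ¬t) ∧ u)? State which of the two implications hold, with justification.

(⟹) This fails. Under p = F, t = F, s = T, u = F, the left side is true but the right side is false.

(⟸) This fails. Under p = F, t = F, s = F, u = T, the left side is false but the right side is true.

Both directions fail.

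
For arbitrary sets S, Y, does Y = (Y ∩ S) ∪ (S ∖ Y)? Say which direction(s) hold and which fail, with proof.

(⊆) fails and (⊇) fails.

Forward inclusion. This inclusion fails. Take S = ∅, Y = {1}; then 1 ∈ Y but 1 ∉ (Y ∩ S) ∪ (S ∖ Y).

Reverse inclusion. This inclusion fails. Take S = {1}, Y = ∅; then 1 ∈ (Y ∩ S) ∪ (S ∖ Y) but 1 ∉ Y.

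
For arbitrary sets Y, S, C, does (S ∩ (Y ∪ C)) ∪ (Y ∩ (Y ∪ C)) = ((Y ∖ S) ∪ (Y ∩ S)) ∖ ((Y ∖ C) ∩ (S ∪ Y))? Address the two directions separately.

(⊆) fails; (⊇) holds.

(⊇) Let x ∈ ((Y ∖ S) ∪ (Y ∩ S)) ∖ ((Y ∖ C) ∩ (S ∪ Y)). Then either x ∈ Y ∩ C and x ∉ S; or x ∈ Y ∩ S ∩ C. In each case x ∈ (S ∩ (Y ∪ C)) ∪ (Y ∩ (Y ∪ C)), so ((Y ∖ S) ∪ (Y ∩ S)) ∖ ((Y ∖ C) ∩ (S ∪ Y)) ⊆ (S ∩ (Y ∪ C)) ∪ (Y ∩ (Y ∪ C)).

(⊆) This inclusion fails. Take Y = {1}, S = ∅, C = ∅; then 1 ∈ (S ∩ (Y ∪ C)) ∪ (Y ∩ (Y ∪ C)) but 1 ∉ ((Y ∖ S) ∪ (Y ∩ S)) ∖ ((Y ∖ C) ∩ (S ∪ Y)).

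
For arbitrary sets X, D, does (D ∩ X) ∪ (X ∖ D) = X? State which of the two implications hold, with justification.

Both inclusions hold; the sets are equal.

(⊆) Let x ∈ (D ∩ X) ∪ (X ∖ D). Then either x ∈ X and x ∉ D; or x ∈ X ∩ D. In each case x ∈ X, so (D ∩ X) ∪ (X ∖ D) ⊆ X.

(⊇) Let x ∈ X. Then either x ∈ X and x ∉ D; or x ∈ X ∩ D. In each case x ∈ (D ∩ X) ∪ (X ∖ D), so X ⊆ (D ∩ X) ∪ (X ∖ D).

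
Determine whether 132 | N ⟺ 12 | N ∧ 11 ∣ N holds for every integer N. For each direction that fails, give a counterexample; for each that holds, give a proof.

The biconditional holds.

(→) If 132 ∣ N, write N = 132q. Since 132 = 11·12, N = 12·(11q), so 12 ∣ N; and since 132 = 12·11, N = 11·(12q), so 11 ∣ N.

(←) Suppose 12 ∣ N and 11 ∣ N. Any common multiple of 12 and 11 is a multiple of their lcm; here gcd(12, 11) = 1, so lcm(12, 11) = 12·11 = 132, so 132 ∣ N.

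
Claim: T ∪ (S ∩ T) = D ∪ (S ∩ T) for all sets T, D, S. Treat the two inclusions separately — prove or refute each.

(⊆) This inclusion fails. Take T = {1}, D = ∅, S = ∅; then 1 ∈ T ∪ (S ∩ T) but 1 ∉ D ∪ (S ∩ T).

(⊇) This inclusion fails. Take T = ∅, D = {1}, S = ∅; then 1 ∈ D ∪ (S ∩ T) but 1 ∉ T ∪ (S ∩ T).

(⊆) fails and (⊇) fails.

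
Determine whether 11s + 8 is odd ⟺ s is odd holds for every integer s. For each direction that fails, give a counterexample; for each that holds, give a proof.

Both implications hold.

Forward direction. Suppose 11s + 8 is odd. Since 11 is odd, 11s and s have the same parity, so 11s + 8 ≡ s + 8 (mod 2). As 8 is even, 11s + 8 is odd exactly when s is odd. Thus s is odd.

Converse. Suppose s is odd; write s = 2j + 1. Then 11s + 8 = 11·(2j + 1) + 8 = 2·11j + 19, which is odd.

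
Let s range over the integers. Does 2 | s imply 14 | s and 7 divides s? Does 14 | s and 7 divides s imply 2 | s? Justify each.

The forward direction fails; the converse holds.

(⇒) This fails: take s = 2. Certainly 2 ∣ 2, but 14 ∤ 2.

(⇐) Suppose 14 ∣ s and 7 ∣ s. Any common multiple of 14 and 7 is a multiple of their lcm; here lcm(14, 7) = 14·7/gcd(14, 7) = 98/7 = 14, so 14 ∣ s. Since 2 ∣ 14, it follows that 2 ∣ s.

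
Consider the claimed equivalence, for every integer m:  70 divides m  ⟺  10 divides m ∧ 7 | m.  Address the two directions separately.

Forward direction. If 70 ∣ m, write m = 70q. Since 70 = 7·10, m = 10·(7q), so 10 ∣ m; and since 70 = 10·7, m = 7·(10q), so 7 ∣ m.

Converse. Suppose 10 ∣ m and 7 ∣ m. Any common multiple of 10 and 7 is a multiple of their lcm; here gcd(10, 7) = 1, so lcm(10, 7) = 10·7 = 70, so 70 ∣ m.

The biconditional holds.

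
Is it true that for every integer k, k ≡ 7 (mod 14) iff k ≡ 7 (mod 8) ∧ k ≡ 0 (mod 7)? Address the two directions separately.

Converse. If k ≡ 7 (mod 8) and k ≡ 0 (mod 7), then by the Chinese remainder theorem k ≡ 7 (mod 56). Since 7 ≡ 7 (mod 14) and 14 ∣ 56, we get k ≡ 7 (mod 14).

Forward direction. This fails: k = 49 gives 49 ≡ 7 (mod 14) but 49 ≡ 1 (mod 8), so the conjunction on the right does not hold.

Not equivalent: only (⇐) holds.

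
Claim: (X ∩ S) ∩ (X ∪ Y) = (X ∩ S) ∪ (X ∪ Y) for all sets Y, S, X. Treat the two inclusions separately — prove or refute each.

(⊆) Let x ∈ (X ∩ S) ∩ (X ∪ Y). Then either x ∈ S ∩ X and x ∉ Y; or x ∈ Y ∩ S ∩ X. In each case x ∈ (X ∩ S) ∪ (X ∪ Y), so (X ∩ S) ∩ (X ∪ Y) ⊆ (X ∩ S) ∪ (X ∪ Y).

(⊇) This inclusion fails. Take Y = {1}, S = ∅, X = ∅; then 1 ∈ (X ∩ S) ∪ (X ∪ Y) but 1 ∉ (X ∩ S) ∩ (X ∪ Y).

The sets are not equal: only the forward inclusion holds.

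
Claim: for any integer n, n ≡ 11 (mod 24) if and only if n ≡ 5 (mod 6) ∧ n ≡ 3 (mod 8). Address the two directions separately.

Both implications hold.

(⇒) Suppose n ≡ 11 (mod 24); write n = 24j + 11. Since 6 ∣ 24, reducing mod 6 gives n ≡ 11 ≡ 5 (mod 6); since 8 ∣ 24, reducing mod 8 gives n ≡ 11 ≡ 3 (mod 8).

(⇐) Conversely, if n ≡ 5 (mod 6) and n ≡ 3 (mod 8), then by the Chinese remainder theorem n ≡ 11 (mod 24). This is exactly n ≡ 11 (mod 24).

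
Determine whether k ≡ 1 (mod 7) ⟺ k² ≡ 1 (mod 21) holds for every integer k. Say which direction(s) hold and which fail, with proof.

Neither direction holds.

(⟹) This fails: take k = 15. Then 15 ≡ 1 (mod 7), but 15² = 225 ≡ 15 (mod 21), not 1.

(⟸) This fails: take k = 13. Then 13² = 169 ≡ 1 (mod 21), yet 13 ≡ 6 (mod 7), not 1.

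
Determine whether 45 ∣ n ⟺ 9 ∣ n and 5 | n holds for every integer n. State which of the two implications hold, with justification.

The biconditional holds.

(⇒) If 45 ∣ n, write n = 45q. Since 45 = 5·9, n = 9·(5q), so 9 ∣ n; and since 45 = 9·5, n = 5·(9q), so 5 ∣ n.

(⇐) Suppose 9 ∣ n and 5 ∣ n. Any common multiple of 9 and 5 is a multiple of their lcm; here gcd(9, 5) = 1, so lcm(9, 5) = 9·5 = 45, so 45 ∣ n.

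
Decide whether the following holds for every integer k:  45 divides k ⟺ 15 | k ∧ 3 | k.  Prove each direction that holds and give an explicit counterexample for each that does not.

(⇒) holds; (⇐) fails.

(←) This fails: take k = 15. Both 15 ∣ 15 and 3 ∣ 15, yet 15 is not a multiple of 45 (since 15 = 0·45 + 15), so 45 ∤ 15.

(→) If 45 ∣ k, write k = 45q. Since 45 = 3·15, k = 15·(3q), so 15 ∣ k; and since 45 = 15·3, k = 3·(15q), so 3 ∣ k.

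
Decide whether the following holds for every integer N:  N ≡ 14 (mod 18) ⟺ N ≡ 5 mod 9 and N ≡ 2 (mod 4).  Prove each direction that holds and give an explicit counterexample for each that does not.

(⇒) This fails: N = 32 gives 32 ≡ 14 (mod 18) but 32 ≡ 0 (mod 4), so the conjunction on the right does not hold.

(⇐) Conversely, if N ≡ 5 (mod 9) and N ≡ 2 (mod 4), then by the Chinese remainder theorem N ≡ 14 (mod 36). Since 14 ≡ 14 (mod 18) and 18 ∣ 36, we get N ≡ 14 (mod 18).

Only the converse holds.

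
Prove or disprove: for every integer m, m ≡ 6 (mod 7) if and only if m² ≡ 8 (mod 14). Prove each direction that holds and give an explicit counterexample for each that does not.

(→) This fails: take m = 13. Then 13 ≡ 6 (mod 7), but 13² = 169 ≡ 1 (mod 14), not 8.

(←) This fails: take m = 8. Then 8² = 64 ≡ 8 (mod 14), yet 8 ≡ 1 (mod 7), not 6.

(⇒) fails and (⇐) fails.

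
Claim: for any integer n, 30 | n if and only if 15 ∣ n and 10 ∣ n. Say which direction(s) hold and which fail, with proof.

Equivalent; both directions hold.

Forward direction. If 30 ∣ n, write n = 30q. Since 30 = 2·15, n = 15·(2q), so 15 ∣ n; and since 30 = 3·10, n = 10·(3q), so 10 ∣ n.

Converse. Suppose 15 ∣ n and 10 ∣ n. Any common multiple of 15 and 10 is a multiple of their lcm; here lcm(15, 10) = 15·10/gcd(15, 10) = 150/5 = 30, so 30 ∣ n.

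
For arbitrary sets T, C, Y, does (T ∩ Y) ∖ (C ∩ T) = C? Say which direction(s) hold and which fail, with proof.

(⊆) fails and (⊇) fails.

Forward inclusion. This inclusion fails. Take T = {1}, C = ∅, Y = {1}; then 1 ∈ (T ∩ Y) ∖ (C ∩ T) but 1 ∉ C.

Reverse inclusion. This inclusion fails. Take T = ∅, C = {1}, Y = ∅; then 1 ∈ C but 1 ∉ (T ∩ Y) ∖ (C ∩ T).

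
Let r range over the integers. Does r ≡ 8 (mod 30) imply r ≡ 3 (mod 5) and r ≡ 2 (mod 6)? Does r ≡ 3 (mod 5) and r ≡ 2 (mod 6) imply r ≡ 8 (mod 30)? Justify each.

Converse. If r ≡ 3 (mod 5) and r ≡ 2 (mod 6), then by the Chinese remainder theorem r ≡ 8 (mod 30). This is exactly r ≡ 8 (mod 30).

Forward direction. Suppose r ≡ 8 (mod 30); write r = 30j + 8. Since 5 ∣ 30, reducing mod 5 gives r ≡ 8 ≡ 3 (mod 5); since 6 ∣ 30, reducing mod 6 gives r ≡ 8 ≡ 2 (mod 6).

Equivalent; both directions hold.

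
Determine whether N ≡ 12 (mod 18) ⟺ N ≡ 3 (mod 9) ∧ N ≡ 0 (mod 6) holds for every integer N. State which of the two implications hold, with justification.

(⇒) Suppose N ≡ 12 (mod 18); write N = 18j + 12. Since 9 ∣ 18, reducing mod 9 gives N ≡ 12 ≡ 3 (mod 9); since 6 ∣ 18, reducing mod 6 gives N ≡ 12 ≡ 0 (mod 6).

(⇐) Conversely, if N ≡ 3 (mod 9) and N ≡ 0 (mod 6), then by the Chinese remainder theorem N ≡ 12 (mod 18). This is exactly N ≡ 12 (mod 18).

Equivalent; both directions hold.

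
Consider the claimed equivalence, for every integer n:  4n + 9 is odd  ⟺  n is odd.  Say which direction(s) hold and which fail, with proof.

Not equivalent: only (⇐) holds.

[⇐] Suppose n is odd. Since 4 is even, 4n is even for every n, so 4n + 9 has the same parity as 9, which is odd. Hence 4n + 9 is odd.

[⇒] This fails: take n = 6. Then 4n + 9 = 33, which is odd, yet n = 6 is even, not odd.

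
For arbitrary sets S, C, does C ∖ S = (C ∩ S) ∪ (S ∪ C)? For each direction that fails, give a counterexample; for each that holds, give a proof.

The sets are not equal: only the forward inclusion holds.

(⟹) Let x ∈ C ∖ S. Then x ∈ C and x ∉ S, from which x ∈ (C ∩ S) ∪ (S ∪ C).

(⟸) This inclusion fails. Take S = {1}, C = ∅; then 1 ∈ (C ∩ S) ∪ (S ∪ C) but 1 ∉ C ∖ S.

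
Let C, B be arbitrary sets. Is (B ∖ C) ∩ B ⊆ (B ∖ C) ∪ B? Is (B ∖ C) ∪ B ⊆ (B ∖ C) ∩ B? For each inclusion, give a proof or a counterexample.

Only the forward inclusion holds.

(⟹) Let x ∈ (B ∖ C) ∩ B. Then x ∈ B and x ∉ C, from which x ∈ (B ∖ C) ∪ B.

(⟸) This inclusion fails. Take C = {1}, B = {1}; then 1 ∈ (B ∖ C) ∪ B but 1 ∉ (B ∖ C) ∩ B.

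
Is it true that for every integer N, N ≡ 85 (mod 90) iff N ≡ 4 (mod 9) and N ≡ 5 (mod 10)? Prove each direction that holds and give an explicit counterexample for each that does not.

(⇒) Suppose N ≡ 85 (mod 90); write N = 90j + 85. Since 9 ∣ 90, reducing mod 9 gives N ≡ 85 ≡ 4 (mod 9); since 10 ∣ 90, reducing mod 10 gives N ≡ 85 ≡ 5 (mod 10).

(⇐) Conversely, if N ≡ 4 (mod 9) and N ≡ 5 (mod 10), then by the Chinese remainder theorem N ≡ 85 (mod 90). This is exactly N ≡ 85 (mod 90).

Both directions hold.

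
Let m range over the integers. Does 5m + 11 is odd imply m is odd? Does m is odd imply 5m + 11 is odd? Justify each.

Neither direction holds.

[⇒] This fails: m = 4 gives 5m + 11 = 31, which is odd, but 4 is even, not odd.

[⇐] This also fails: m = 1 is odd, but 5m + 11 = 16 is even, not odd.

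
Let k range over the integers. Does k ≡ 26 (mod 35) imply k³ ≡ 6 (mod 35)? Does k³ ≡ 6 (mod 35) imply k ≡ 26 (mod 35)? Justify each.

Forward direction. Suppose k ≡ 26 (mod 35). Write k = 35j + 26. Then (35j + 26)³ = 42875j³ + 95550j² + 70980j + 17576 = 35(1225j³ + 2730j² + 2028j + 502) + 6, so k³ ≡ 6 (mod 35).

Converse. This fails: take k = 6. Then 6³ = 216 ≡ 6 (mod 35), yet 6 ≡ 6 (mod 35), not 26.

Not equivalent: only (⇒) holds.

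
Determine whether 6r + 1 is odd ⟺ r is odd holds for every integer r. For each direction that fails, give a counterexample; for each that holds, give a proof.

(←) Suppose r is odd. Since 6 is even, 6r is even for every r, so 6r + 1 has the same parity as 1, which is odd. Hence 6r + 1 is odd.

(→) This fails: take r = 0. Then 6r + 1 = 1, which is odd, yet r = 0 is even, not odd.

(⇒) fails; (⇐) holds.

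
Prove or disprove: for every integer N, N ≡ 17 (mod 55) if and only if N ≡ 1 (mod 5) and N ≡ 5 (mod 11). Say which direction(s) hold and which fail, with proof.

(→) This fails: N = 17 gives 17 ≡ 17 (mod 55) but 17 ≡ 2 (mod 5), so the conjunction on the right does not hold.

(←) This fails: N = 16 satisfies both congruences on the right (16 ≡ 1 mod 5 and 16 ≡ 5 mod 11) yet 16 ≡ 16 (mod 55), not 17.

Neither direction holds.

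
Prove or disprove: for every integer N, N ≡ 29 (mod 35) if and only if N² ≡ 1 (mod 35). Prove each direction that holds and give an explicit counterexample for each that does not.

Only the forward direction holds.

[⇐] This fails: take N = 1. Then 1² = 1 ≡ 1 (mod 35), yet 1 ≡ 1 (mod 35), not 29.

[⇒] Suppose N ≡ 29 (mod 35). Write N = 35j + 29. Then (35j + 29)² = 1225j² + 2030j + 841 = 35(35j² + 58j + 24) + 1, so N² ≡ 1 (mod 35).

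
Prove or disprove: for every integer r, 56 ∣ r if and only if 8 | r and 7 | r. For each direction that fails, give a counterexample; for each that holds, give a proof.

(→) If 56 ∣ r, write r = 56q. Since 56 = 7·8, r = 8·(7q), so 8 ∣ r; and since 56 = 8·7, r = 7·(8q), so 7 ∣ r.

(←) Suppose 8 ∣ r and 7 ∣ r. Any common multiple of 8 and 7 is a multiple of their lcm; here gcd(8, 7) = 1, so lcm(8, 7) = 8·7 = 56, so 56 ∣ r.

Both directions hold; the statement is true.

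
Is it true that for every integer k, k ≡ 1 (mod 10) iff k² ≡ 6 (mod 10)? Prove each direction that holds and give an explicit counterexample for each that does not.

(→) This fails: take k = 1. Then 1 ≡ 1 (mod 10), but 1² = 1 ≡ 1 (mod 10), not 6.

(←) This fails: take k = 4. Then 4² = 16 ≡ 6 (mod 10), yet 4 ≡ 4 (mod 10), not 1.

Neither direction holds.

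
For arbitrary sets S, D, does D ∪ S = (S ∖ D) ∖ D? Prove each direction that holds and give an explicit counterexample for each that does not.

Only the reverse inclusion holds.

(⊆) This inclusion fails. Take S = ∅, D = {1}; then 1 ∈ D ∪ S but 1 ∉ (S ∖ D) ∖ D.

(⊇) Let x ∈ (S ∖ D) ∖ D. Then x ∈ S and x ∉ D, from which x ∈ D ∪ S.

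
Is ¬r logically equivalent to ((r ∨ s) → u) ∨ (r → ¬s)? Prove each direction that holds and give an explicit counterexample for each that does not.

Not equivalent: only (⇒) holds.

[⇒] Assume the antecedent. If r is true, the antecedent cannot hold. If r is false, ((r ∨ s) → u) ∨ (r → ¬s) reduces to true regardless of the other variables. Either way ((r ∨ s) → u) ∨ (r → ¬s) holds.

[⇐] This fails. Under r = T, s = F, u = F, the left side is false but the right side is true.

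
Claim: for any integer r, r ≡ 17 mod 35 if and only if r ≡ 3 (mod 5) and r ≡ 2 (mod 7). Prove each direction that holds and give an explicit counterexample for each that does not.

Both directions fail.

(⟹) This fails: r = 17 gives 17 ≡ 17 (mod 35) but 17 ≡ 2 (mod 5), so the conjunction on the right does not hold.

(⟸) This fails: r = 23 satisfies both congruences on the right (23 ≡ 3 mod 5 and 23 ≡ 2 mod 7) yet 23 ≡ 23 (mod 35), not 17.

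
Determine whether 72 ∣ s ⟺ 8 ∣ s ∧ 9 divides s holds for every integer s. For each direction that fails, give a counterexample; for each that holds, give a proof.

[⇒] If 72 ∣ s, write s = 72q. Since 72 = 9·8, s = 8·(9q), so 8 ∣ s; and since 72 = 8·9, s = 9·(8q), so 9 ∣ s.

[⇐] Suppose 8 ∣ s and 9 ∣ s. Any common multiple of 8 and 9 is a multiple of their lcm; here gcd(8, 9) = 1, so lcm(8, 9) = 8·9 = 72, so 72 ∣ s.

The biconditional holds.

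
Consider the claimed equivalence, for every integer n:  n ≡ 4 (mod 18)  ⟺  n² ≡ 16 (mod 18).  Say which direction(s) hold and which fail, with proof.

Only the forward direction holds.

[⇒] Suppose n ≡ 4 (mod 18). Write n = 18j + 4. Then (18j + 4)² = 324j² + 144j + 16 = 18(18j² + 8j) + 16, so n² ≡ 16 (mod 18).

[⇐] This fails: take n = 14. Then 14² = 196 ≡ 16 (mod 18), yet 14 ≡ 14 (mod 18), not 4.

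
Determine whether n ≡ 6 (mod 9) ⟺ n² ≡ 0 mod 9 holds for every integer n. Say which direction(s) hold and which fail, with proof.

Only the forward direction holds.

[⇒] Suppose n ≡ 6 (mod 9). Write n = 9j + 6. Then (9j + 6)² = 81j² + 108j + 36 = 9(9j² + 12j + 4) + 0, so n² ≡ 0 (mod 9).

[⇐] This fails: take n = 0. Then 0² = 0 ≡ 0 (mod 9), yet 0 ≡ 0 (mod 9), not 6.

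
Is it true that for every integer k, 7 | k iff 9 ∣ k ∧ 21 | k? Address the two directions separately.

Forward direction. This fails: take k = 7. Certainly 7 ∣ 7, but 9 ∤ 7.

Converse. Suppose 9 ∣ k and 21 ∣ k. Any common multiple of 9 and 21 is a multiple of their lcm; here lcm(9, 21) = 9·21/gcd(9, 21) = 189/3 = 63, so 63 ∣ k. Since 7 ∣ 63, it follows that 7 ∣ k.

The forward direction fails; the converse holds.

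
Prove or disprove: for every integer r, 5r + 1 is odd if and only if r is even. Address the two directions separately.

Both implications hold.

(⇐) Suppose r is even; write r = 2j. Then 5r + 1 = 5·(2j) + 1 = 2·5j + 1, which is odd.

(⇒) Suppose 5r + 1 is odd. Since 5 is odd, 5r and r have the same parity, so 5r + 1 ≡ r + 1 (mod 2). As 1 is odd, 5r + 1 is odd exactly when r is even. Thus r is even.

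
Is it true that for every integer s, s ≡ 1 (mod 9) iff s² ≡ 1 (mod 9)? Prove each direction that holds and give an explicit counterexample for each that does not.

Only the forward direction holds.

[⇒] Suppose s ≡ 1 (mod 9). Write s = 9j + 1. Then (9j + 1)² = 81j² + 18j + 1 = 9(9j² + 2j) + 1, so s² ≡ 1 (mod 9).

[⇐] This fails: take s = 8. Then 8² = 64 ≡ 1 (mod 9), yet 8 ≡ 8 (mod 9), not 1.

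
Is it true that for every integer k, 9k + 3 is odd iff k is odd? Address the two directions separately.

(→) This fails: k = 0 gives 9k + 3 = 3, which is odd, but 0 is even, not odd.

(←) This also fails: k = 5 is odd, but 9k + 3 = 48 is even, not odd.

Neither direction holds.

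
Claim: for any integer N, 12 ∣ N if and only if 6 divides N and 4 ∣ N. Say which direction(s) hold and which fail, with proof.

The biconditional holds.

(⇒) If 12 ∣ N, write N = 12q. Since 12 = 2·6, N = 6·(2q), so 6 ∣ N; and since 12 = 3·4, N = 4·(3q), so 4 ∣ N.

(⇐) Suppose 6 ∣ N and 4 ∣ N. Any common multiple of 6 and 4 is a multiple of their lcm; here lcm(6, 4) = 6·4/gcd(6, 4) = 24/2 = 12, so 12 ∣ N.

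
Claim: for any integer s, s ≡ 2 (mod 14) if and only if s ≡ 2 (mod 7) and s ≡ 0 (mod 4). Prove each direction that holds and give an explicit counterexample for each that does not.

Not equivalent: only (⇐) holds.

[⇒] This fails: s = 2 gives 2 ≡ 2 (mod 14) but 2 ≡ 2 (mod 4), so the conjunction on the right does not hold.

[⇐] Conversely, if s ≡ 2 (mod 7) and s ≡ 0 (mod 4), then by the Chinese remainder theorem s ≡ 16 (mod 28). Since 16 ≡ 2 (mod 14) and 14 ∣ 28, we get s ≡ 2 (mod 14).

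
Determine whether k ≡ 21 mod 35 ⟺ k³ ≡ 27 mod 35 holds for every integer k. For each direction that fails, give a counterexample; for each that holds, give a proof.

(→) This fails: take k = 21. Then 21 ≡ 21 (mod 35), but 21³ = 9261 ≡ 21 (mod 35), not 27.

(←) This fails: take k = 3. Then 3³ = 27 ≡ 27 (mod 35), yet 3 ≡ 3 (mod 35), not 21.

Neither implication holds.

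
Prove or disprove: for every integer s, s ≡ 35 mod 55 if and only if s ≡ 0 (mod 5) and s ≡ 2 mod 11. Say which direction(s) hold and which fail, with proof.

(→) Suppose s ≡ 35 (mod 55); write s = 55j + 35. Since 5 ∣ 55, reducing mod 5 gives s ≡ 35 ≡ 0 (mod 5); since 11 ∣ 55, reducing mod 11 gives s ≡ 35 ≡ 2 (mod 11).

(←) Conversely, if s ≡ 0 (mod 5) and s ≡ 2 (mod 11), then by the Chinese remainder theorem s ≡ 35 (mod 55). This is exactly s ≡ 35 (mod 55).

Both implications hold.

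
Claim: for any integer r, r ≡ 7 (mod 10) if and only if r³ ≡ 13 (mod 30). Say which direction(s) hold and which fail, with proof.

(⇒) fails; (⇐) holds.

(←) The residues r modulo 30 with r³ ≡ 13 (mod 30) are exactly {7}, and each is ≡ 7 (mod 10).

(→) This fails: take r = 17. Then 17 ≡ 7 (mod 10), but 17³ = 4913 ≡ 23 (mod 30), not 13.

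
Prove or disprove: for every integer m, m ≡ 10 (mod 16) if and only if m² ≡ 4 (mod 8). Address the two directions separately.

(⇒) holds; (⇐) fails.

(⟹) Suppose m ≡ 10 (mod 16). Then m² ≡ 10² = 100 (mod 16), and since 8 ∣ 16, also m² ≡ 4 (mod 8).

(⟸) This fails: take m = 2. Then 2² = 4 ≡ 4 (mod 8), yet 2 ≡ 2 (mod 16), not 10.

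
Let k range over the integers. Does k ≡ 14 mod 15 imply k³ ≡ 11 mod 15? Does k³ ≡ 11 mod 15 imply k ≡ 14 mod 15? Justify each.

Both directions fail.

[⇒] This fails: take k = 14. Then 14 ≡ 14 (mod 15), but 14³ = 2744 ≡ 14 (mod 15), not 11.

[⇐] This fails: take k = 11. Then 11³ = 1331 ≡ 11 (mod 15), yet 11 ≡ 11 (mod 15), not 14.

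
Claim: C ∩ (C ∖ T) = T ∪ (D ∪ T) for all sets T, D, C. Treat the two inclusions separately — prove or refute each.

Both inclusions fail.

(⊆) This inclusion fails. Take T = ∅, D = ∅, C = {1}; then 1 ∈ C ∩ (C ∖ T) but 1 ∉ T ∪ (D ∪ T).

(⊇) This inclusion fails. Take T = {1}, D = ∅, C = ∅; then 1 ∈ T ∪ (D ∪ T) but 1 ∉ C ∩ (C ∖ T).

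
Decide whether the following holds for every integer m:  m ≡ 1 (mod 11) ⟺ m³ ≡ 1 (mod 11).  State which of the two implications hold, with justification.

(⇒) Suppose m ≡ 1 (mod 11). Write m = 11j + 1. Then (11j + 1)³ = 1331j³ + 363j² + 33j + 1 = 11(121j³ + 33j² + 3j) + 1, so m³ ≡ 1 (mod 11).

(⇐) Conversely, suppose m³ ≡ 1 (mod 11). The only residue r in {0, …, 10} with r³ ≡ 1 (mod 11) is r = 1, so m ≡ 1 (mod 11).

Equivalent; both directions hold.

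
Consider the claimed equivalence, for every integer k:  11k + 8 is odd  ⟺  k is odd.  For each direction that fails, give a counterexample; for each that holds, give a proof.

Equivalent; both directions hold.

(⟹) Suppose 11k + 8 is odd. Since 11 is odd, 11k and k have the same parity, so 11k + 8 ≡ k + 8 (mod 2). As 8 is even, 11k + 8 is odd exactly when k is odd. Thus k is odd.

(⟸) Conversely, suppose k is odd; write k = 2j + 1. Then 11k + 8 = 11·(2j + 1) + 8 = 2·11j + 19, which is odd.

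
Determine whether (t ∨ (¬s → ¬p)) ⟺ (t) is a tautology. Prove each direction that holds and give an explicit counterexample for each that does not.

[⇒] This fails. Under t = F, p = F, s = F, the left side is true but the right side is false.

[⇐] Assume the antecedent. If t is true, t ∨ (¬s → ¬p) reduces to true regardless of the other variables. If t is false, the antecedent cannot hold. Either way t ∨ (¬s → ¬p) holds.

Only the converse holds.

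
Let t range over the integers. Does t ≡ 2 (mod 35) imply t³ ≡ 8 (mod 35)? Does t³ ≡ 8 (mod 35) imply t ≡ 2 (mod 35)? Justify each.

(⇒) Suppose t ≡ 2 (mod 35). Write t = 35j + 2. Then (35j + 2)³ = 42875j³ + 7350j² + 420j + 8 = 35(1225j³ + 210j² + 12j) + 8, so t³ ≡ 8 (mod 35).

(⇐) This fails: take t = 22. Then 22³ = 10648 ≡ 8 (mod 35), yet 22 ≡ 22 (mod 35), not 2.

(⇒) holds; (⇐) fails.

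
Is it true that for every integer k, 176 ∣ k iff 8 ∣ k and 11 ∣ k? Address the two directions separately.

Forward direction. If 176 ∣ k, write k = 176q. Since 176 = 22·8, k = 8·(22q), so 8 ∣ k; and since 176 = 16·11, k = 11·(16q), so 11 ∣ k.

Converse. This fails: take k = 88. Both 8 ∣ 88 and 11 ∣ 88, yet 88 is not a multiple of 176 (since 88 = 0·176 + 88), so 176 ∤ 88.

Only the forward direction holds.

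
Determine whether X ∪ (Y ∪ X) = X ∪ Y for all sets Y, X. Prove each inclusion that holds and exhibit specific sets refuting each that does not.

Both inclusions hold; the sets are equal.

(⊇) Let x ∈ X ∪ Y. Then either x ∈ Y and x ∉ X; or x ∈ X and x ∉ Y; or x ∈ Y ∩ X. In each case x ∈ X ∪ (Y ∪ X), so X ∪ Y ⊆ X ∪ (Y ∪ X).

(⊆) Let x ∈ X ∪ (Y ∪ X). Then either x ∈ Y and x ∉ X; or x ∈ X and x ∉ Y; or x ∈ Y ∩ X. In each case x ∈ X ∪ Y, so X ∪ (Y ∪ X) ⊆ X ∪ Y.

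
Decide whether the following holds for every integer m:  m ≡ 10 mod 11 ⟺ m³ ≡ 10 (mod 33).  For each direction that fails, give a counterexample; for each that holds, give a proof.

Forward direction. This fails: take m = 21. Then 21 ≡ 10 (mod 11), but 21³ = 9261 ≡ 21 (mod 33), not 10.

Converse. The residues r modulo 33 with r³ ≡ 10 (mod 33) are exactly {10}, and each is ≡ 10 (mod 11).

(⇒) fails; (⇐) holds.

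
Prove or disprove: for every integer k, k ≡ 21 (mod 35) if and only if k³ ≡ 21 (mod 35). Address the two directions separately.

(⇐) Suppose k³ ≡ 21 (mod 35). The only residue r in {0, …, 34} with r³ ≡ 21 (mod 35) is r = 21, so k ≡ 21 (mod 35).

(⇒) Suppose k ≡ 21 (mod 35). Write k = 35j + 21. Then (35j + 21)³ = 42875j³ + 77175j² + 46305j + 9261 = 35(1225j³ + 2205j² + 1323j + 264) + 21, so k³ ≡ 21 (mod 35).

Equivalent; both directions hold.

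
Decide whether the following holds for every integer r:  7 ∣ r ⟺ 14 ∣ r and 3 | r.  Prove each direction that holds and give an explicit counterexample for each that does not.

Only the converse holds.

(⟹) This fails: take r = 7. Certainly 7 ∣ 7, but 14 ∤ 7.

(⟸) Suppose 14 ∣ r and 3 ∣ r. Any common multiple of 14 and 3 is a multiple of their lcm; here gcd(14, 3) = 1, so lcm(14, 3) = 14·3 = 42, so 42 ∣ r. Since 7 ∣ 42, it follows that 7 ∣ r.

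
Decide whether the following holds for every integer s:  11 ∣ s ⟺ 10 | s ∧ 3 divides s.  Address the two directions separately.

Neither direction holds.

(⟹) This fails: take s = 11. Certainly 11 ∣ 11, but 10 ∤ 11.

(⟸) This fails: take s = 30. Both 10 ∣ 30 and 3 ∣ 30, yet 30 is not a multiple of 11 (since 30 = 2·11 + 8), so 11 ∤ 30.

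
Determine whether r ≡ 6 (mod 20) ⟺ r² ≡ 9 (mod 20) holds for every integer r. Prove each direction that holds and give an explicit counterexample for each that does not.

(⇒) This fails: take r = 6. Then 6 ≡ 6 (mod 20), but 6² = 36 ≡ 16 (mod 20), not 9.

(⇐) This fails: take r = 3. Then 3² = 9 ≡ 9 (mod 20), yet 3 ≡ 3 (mod 20), not 6.

Neither implication holds.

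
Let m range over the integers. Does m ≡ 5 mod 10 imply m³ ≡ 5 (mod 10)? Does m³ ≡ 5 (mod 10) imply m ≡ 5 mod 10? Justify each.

Converse. For the converse, argue contrapositively. If m ≢ 5 (mod 10), then m is congruent to one of 0, 1, 2, 3, 4, 6, 7, 8, 9 modulo 10, and these give m³ ≡ 0, 1, 8, 7, 4, 6, 3, 2, 9 respectively — never 5.

Forward direction. Suppose m ≡ 5 mod 10. Write m = 10j + 5. Then (10j + 5)³ = 1000j³ + 1500j² + 750j + 125 = 10(100j³ + 150j² + 75j + 12) + 5, so m³ ≡ 5 (mod 10).

Equivalent; both directions hold.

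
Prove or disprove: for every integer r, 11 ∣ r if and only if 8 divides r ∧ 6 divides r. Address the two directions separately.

(⇒) This fails: take r = 11. Certainly 11 ∣ 11, but 8 ∤ 11.

(⇐) This fails: take r = 24. Both 8 ∣ 24 and 6 ∣ 24, yet 24 is not a multiple of 11 (since 24 = 2·11 + 2), so 11 ∤ 24.

(⇒) fails and (⇐) fails.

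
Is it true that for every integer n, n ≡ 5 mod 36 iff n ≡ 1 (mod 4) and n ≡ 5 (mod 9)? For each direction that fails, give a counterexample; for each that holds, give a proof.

(→) Suppose n ≡ 5 (mod 36); write n = 36j + 5. Since 4 ∣ 36, reducing mod 4 gives n ≡ 5 ≡ 1 (mod 4); since 9 ∣ 36, reducing mod 9 gives n ≡ 5 (mod 9).

(←) Conversely, if n ≡ 1 (mod 4) and n ≡ 5 (mod 9), then by the Chinese remainder theorem n ≡ 5 (mod 36). This is exactly n ≡ 5 (mod 36).

The biconditional holds.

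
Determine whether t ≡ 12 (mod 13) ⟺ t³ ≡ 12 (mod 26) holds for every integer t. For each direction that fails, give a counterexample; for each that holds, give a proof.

(⇒) fails and (⇐) fails.

Forward direction. This fails: take t = 25. Then 25 ≡ 12 (mod 13), but 25³ = 15625 ≡ 25 (mod 26), not 12.

Converse. This fails: take t = 4. Then 4³ = 64 ≡ 12 (mod 26), yet 4 ≡ 4 (mod 13), not 12.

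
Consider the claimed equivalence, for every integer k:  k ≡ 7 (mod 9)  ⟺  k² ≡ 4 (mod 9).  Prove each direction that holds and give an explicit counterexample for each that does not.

Not equivalent: only (⇒) holds.

Forward direction. Suppose k ≡ 7 (mod 9). Write k = 9j + 7. Then (9j + 7)² = 81j² + 126j + 49 = 9(9j² + 14j + 5) + 4, so k² ≡ 4 (mod 9).

Converse. This fails: take k = 2. Then 2² = 4 ≡ 4 (mod 9), yet 2 ≡ 2 (mod 9), not 7.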